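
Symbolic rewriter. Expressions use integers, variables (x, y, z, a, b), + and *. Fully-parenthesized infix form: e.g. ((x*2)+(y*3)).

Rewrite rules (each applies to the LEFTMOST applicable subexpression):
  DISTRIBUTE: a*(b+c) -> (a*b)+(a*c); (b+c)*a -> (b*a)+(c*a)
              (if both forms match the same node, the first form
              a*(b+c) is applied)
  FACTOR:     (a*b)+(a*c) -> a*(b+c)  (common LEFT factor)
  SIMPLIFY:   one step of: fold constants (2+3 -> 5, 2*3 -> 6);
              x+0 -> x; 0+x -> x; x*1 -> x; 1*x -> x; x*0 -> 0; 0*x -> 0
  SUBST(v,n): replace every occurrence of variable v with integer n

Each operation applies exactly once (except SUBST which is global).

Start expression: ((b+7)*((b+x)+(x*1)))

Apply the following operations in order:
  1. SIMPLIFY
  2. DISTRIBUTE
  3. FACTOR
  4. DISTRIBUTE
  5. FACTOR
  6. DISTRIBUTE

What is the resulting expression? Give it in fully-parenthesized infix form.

Start: ((b+7)*((b+x)+(x*1)))
Apply SIMPLIFY at RR (target: (x*1)): ((b+7)*((b+x)+(x*1))) -> ((b+7)*((b+x)+x))
Apply DISTRIBUTE at root (target: ((b+7)*((b+x)+x))): ((b+7)*((b+x)+x)) -> (((b+7)*(b+x))+((b+7)*x))
Apply FACTOR at root (target: (((b+7)*(b+x))+((b+7)*x))): (((b+7)*(b+x))+((b+7)*x)) -> ((b+7)*((b+x)+x))
Apply DISTRIBUTE at root (target: ((b+7)*((b+x)+x))): ((b+7)*((b+x)+x)) -> (((b+7)*(b+x))+((b+7)*x))
Apply FACTOR at root (target: (((b+7)*(b+x))+((b+7)*x))): (((b+7)*(b+x))+((b+7)*x)) -> ((b+7)*((b+x)+x))
Apply DISTRIBUTE at root (target: ((b+7)*((b+x)+x))): ((b+7)*((b+x)+x)) -> (((b+7)*(b+x))+((b+7)*x))

Answer: (((b+7)*(b+x))+((b+7)*x))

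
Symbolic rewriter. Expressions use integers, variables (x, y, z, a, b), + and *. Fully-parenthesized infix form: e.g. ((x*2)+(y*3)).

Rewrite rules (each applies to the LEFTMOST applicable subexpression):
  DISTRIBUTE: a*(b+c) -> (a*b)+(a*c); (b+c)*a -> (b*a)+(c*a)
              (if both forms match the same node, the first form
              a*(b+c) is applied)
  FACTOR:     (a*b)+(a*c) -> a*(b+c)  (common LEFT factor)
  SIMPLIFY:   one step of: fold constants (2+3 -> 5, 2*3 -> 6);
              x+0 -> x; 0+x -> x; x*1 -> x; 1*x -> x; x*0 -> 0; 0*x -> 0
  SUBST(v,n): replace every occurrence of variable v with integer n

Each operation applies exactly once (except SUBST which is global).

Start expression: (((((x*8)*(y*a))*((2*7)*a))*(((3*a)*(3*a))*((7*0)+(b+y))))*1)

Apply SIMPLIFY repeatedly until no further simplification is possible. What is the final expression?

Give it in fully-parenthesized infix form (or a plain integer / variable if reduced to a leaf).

Start: (((((x*8)*(y*a))*((2*7)*a))*(((3*a)*(3*a))*((7*0)+(b+y))))*1)
Step 1: at root: (((((x*8)*(y*a))*((2*7)*a))*(((3*a)*(3*a))*((7*0)+(b+y))))*1) -> ((((x*8)*(y*a))*((2*7)*a))*(((3*a)*(3*a))*((7*0)+(b+y)))); overall: (((((x*8)*(y*a))*((2*7)*a))*(((3*a)*(3*a))*((7*0)+(b+y))))*1) -> ((((x*8)*(y*a))*((2*7)*a))*(((3*a)*(3*a))*((7*0)+(b+y))))
Step 2: at LRL: (2*7) -> 14; overall: ((((x*8)*(y*a))*((2*7)*a))*(((3*a)*(3*a))*((7*0)+(b+y)))) -> ((((x*8)*(y*a))*(14*a))*(((3*a)*(3*a))*((7*0)+(b+y))))
Step 3: at RRL: (7*0) -> 0; overall: ((((x*8)*(y*a))*(14*a))*(((3*a)*(3*a))*((7*0)+(b+y)))) -> ((((x*8)*(y*a))*(14*a))*(((3*a)*(3*a))*(0+(b+y))))
Step 4: at RR: (0+(b+y)) -> (b+y); overall: ((((x*8)*(y*a))*(14*a))*(((3*a)*(3*a))*(0+(b+y)))) -> ((((x*8)*(y*a))*(14*a))*(((3*a)*(3*a))*(b+y)))
Fixed point: ((((x*8)*(y*a))*(14*a))*(((3*a)*(3*a))*(b+y)))

Answer: ((((x*8)*(y*a))*(14*a))*(((3*a)*(3*a))*(b+y)))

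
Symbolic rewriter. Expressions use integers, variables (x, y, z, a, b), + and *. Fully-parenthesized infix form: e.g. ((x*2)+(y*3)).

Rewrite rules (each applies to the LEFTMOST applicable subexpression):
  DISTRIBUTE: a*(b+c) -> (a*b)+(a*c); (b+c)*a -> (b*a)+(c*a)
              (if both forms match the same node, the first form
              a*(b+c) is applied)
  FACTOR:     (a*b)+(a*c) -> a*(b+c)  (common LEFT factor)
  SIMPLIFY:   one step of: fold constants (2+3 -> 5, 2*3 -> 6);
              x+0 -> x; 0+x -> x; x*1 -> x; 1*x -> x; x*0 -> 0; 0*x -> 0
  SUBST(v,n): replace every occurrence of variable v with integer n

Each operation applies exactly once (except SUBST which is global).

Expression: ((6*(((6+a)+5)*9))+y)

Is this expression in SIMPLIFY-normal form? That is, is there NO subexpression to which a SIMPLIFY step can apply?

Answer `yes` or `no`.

Expression: ((6*(((6+a)+5)*9))+y)
Scanning for simplifiable subexpressions (pre-order)...
  at root: ((6*(((6+a)+5)*9))+y) (not simplifiable)
  at L: (6*(((6+a)+5)*9)) (not simplifiable)
  at LR: (((6+a)+5)*9) (not simplifiable)
  at LRL: ((6+a)+5) (not simplifiable)
  at LRLL: (6+a) (not simplifiable)
Result: no simplifiable subexpression found -> normal form.

Answer: yes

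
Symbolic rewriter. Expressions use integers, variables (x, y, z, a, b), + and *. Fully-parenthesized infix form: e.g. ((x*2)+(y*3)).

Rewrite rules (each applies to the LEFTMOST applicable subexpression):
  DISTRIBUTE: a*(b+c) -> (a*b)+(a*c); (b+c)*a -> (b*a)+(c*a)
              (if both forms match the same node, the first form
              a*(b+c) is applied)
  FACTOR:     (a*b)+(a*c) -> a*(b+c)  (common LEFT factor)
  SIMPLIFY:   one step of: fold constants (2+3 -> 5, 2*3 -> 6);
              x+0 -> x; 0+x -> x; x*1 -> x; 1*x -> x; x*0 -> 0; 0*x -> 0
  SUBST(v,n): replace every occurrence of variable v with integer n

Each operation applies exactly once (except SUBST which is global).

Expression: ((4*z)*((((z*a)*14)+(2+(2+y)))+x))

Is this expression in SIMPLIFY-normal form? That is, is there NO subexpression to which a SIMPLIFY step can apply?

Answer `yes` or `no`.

Answer: yes

Derivation:
Expression: ((4*z)*((((z*a)*14)+(2+(2+y)))+x))
Scanning for simplifiable subexpressions (pre-order)...
  at root: ((4*z)*((((z*a)*14)+(2+(2+y)))+x)) (not simplifiable)
  at L: (4*z) (not simplifiable)
  at R: ((((z*a)*14)+(2+(2+y)))+x) (not simplifiable)
  at RL: (((z*a)*14)+(2+(2+y))) (not simplifiable)
  at RLL: ((z*a)*14) (not simplifiable)
  at RLLL: (z*a) (not simplifiable)
  at RLR: (2+(2+y)) (not simplifiable)
  at RLRR: (2+y) (not simplifiable)
Result: no simplifiable subexpression found -> normal form.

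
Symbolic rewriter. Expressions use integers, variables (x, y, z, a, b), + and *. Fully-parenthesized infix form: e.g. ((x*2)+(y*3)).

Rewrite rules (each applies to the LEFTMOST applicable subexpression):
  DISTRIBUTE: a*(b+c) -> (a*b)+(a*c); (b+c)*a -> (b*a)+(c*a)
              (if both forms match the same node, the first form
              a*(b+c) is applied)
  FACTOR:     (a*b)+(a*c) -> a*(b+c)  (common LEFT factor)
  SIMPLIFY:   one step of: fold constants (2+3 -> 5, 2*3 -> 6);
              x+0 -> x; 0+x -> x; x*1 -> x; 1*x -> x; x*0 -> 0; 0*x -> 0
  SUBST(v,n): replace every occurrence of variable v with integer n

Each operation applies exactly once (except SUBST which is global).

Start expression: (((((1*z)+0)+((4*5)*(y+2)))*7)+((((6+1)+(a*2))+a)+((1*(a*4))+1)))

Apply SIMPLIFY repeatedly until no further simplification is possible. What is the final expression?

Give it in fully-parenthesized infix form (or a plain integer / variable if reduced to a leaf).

Start: (((((1*z)+0)+((4*5)*(y+2)))*7)+((((6+1)+(a*2))+a)+((1*(a*4))+1)))
Step 1: at LLL: ((1*z)+0) -> (1*z); overall: (((((1*z)+0)+((4*5)*(y+2)))*7)+((((6+1)+(a*2))+a)+((1*(a*4))+1))) -> ((((1*z)+((4*5)*(y+2)))*7)+((((6+1)+(a*2))+a)+((1*(a*4))+1)))
Step 2: at LLL: (1*z) -> z; overall: ((((1*z)+((4*5)*(y+2)))*7)+((((6+1)+(a*2))+a)+((1*(a*4))+1))) -> (((z+((4*5)*(y+2)))*7)+((((6+1)+(a*2))+a)+((1*(a*4))+1)))
Step 3: at LLRL: (4*5) -> 20; overall: (((z+((4*5)*(y+2)))*7)+((((6+1)+(a*2))+a)+((1*(a*4))+1))) -> (((z+(20*(y+2)))*7)+((((6+1)+(a*2))+a)+((1*(a*4))+1)))
Step 4: at RLLL: (6+1) -> 7; overall: (((z+(20*(y+2)))*7)+((((6+1)+(a*2))+a)+((1*(a*4))+1))) -> (((z+(20*(y+2)))*7)+(((7+(a*2))+a)+((1*(a*4))+1)))
Step 5: at RRL: (1*(a*4)) -> (a*4); overall: (((z+(20*(y+2)))*7)+(((7+(a*2))+a)+((1*(a*4))+1))) -> (((z+(20*(y+2)))*7)+(((7+(a*2))+a)+((a*4)+1)))
Fixed point: (((z+(20*(y+2)))*7)+(((7+(a*2))+a)+((a*4)+1)))

Answer: (((z+(20*(y+2)))*7)+(((7+(a*2))+a)+((a*4)+1)))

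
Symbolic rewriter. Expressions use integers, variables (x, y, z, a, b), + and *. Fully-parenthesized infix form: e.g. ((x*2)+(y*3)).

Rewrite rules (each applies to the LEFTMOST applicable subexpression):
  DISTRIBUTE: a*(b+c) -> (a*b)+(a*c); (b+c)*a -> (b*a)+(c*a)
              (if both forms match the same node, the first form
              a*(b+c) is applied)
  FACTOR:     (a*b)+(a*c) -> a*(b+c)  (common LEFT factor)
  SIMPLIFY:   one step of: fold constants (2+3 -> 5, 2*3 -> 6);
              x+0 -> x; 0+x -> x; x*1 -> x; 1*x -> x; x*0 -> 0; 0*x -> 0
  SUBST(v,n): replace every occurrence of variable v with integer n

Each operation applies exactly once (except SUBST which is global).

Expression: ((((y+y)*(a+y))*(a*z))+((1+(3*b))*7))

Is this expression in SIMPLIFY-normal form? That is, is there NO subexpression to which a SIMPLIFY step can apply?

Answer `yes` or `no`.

Expression: ((((y+y)*(a+y))*(a*z))+((1+(3*b))*7))
Scanning for simplifiable subexpressions (pre-order)...
  at root: ((((y+y)*(a+y))*(a*z))+((1+(3*b))*7)) (not simplifiable)
  at L: (((y+y)*(a+y))*(a*z)) (not simplifiable)
  at LL: ((y+y)*(a+y)) (not simplifiable)
  at LLL: (y+y) (not simplifiable)
  at LLR: (a+y) (not simplifiable)
  at LR: (a*z) (not simplifiable)
  at R: ((1+(3*b))*7) (not simplifiable)
  at RL: (1+(3*b)) (not simplifiable)
  at RLR: (3*b) (not simplifiable)
Result: no simplifiable subexpression found -> normal form.

Answer: yes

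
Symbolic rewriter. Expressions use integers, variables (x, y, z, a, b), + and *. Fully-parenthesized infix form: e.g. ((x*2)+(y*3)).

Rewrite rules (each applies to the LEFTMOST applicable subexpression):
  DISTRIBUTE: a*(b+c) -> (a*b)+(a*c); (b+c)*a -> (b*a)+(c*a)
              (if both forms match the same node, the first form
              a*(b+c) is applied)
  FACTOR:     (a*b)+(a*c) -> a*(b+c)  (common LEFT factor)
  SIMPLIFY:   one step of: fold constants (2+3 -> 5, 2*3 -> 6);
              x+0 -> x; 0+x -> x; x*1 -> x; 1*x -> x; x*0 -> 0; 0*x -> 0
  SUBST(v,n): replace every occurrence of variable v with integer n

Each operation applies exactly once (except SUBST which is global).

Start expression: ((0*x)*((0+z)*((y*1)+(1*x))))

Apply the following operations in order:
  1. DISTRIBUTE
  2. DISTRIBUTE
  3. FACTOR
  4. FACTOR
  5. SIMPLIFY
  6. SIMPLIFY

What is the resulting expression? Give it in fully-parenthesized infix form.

Answer: 0

Derivation:
Start: ((0*x)*((0+z)*((y*1)+(1*x))))
Apply DISTRIBUTE at R (target: ((0+z)*((y*1)+(1*x)))): ((0*x)*((0+z)*((y*1)+(1*x)))) -> ((0*x)*(((0+z)*(y*1))+((0+z)*(1*x))))
Apply DISTRIBUTE at root (target: ((0*x)*(((0+z)*(y*1))+((0+z)*(1*x))))): ((0*x)*(((0+z)*(y*1))+((0+z)*(1*x)))) -> (((0*x)*((0+z)*(y*1)))+((0*x)*((0+z)*(1*x))))
Apply FACTOR at root (target: (((0*x)*((0+z)*(y*1)))+((0*x)*((0+z)*(1*x))))): (((0*x)*((0+z)*(y*1)))+((0*x)*((0+z)*(1*x)))) -> ((0*x)*(((0+z)*(y*1))+((0+z)*(1*x))))
Apply FACTOR at R (target: (((0+z)*(y*1))+((0+z)*(1*x)))): ((0*x)*(((0+z)*(y*1))+((0+z)*(1*x)))) -> ((0*x)*((0+z)*((y*1)+(1*x))))
Apply SIMPLIFY at L (target: (0*x)): ((0*x)*((0+z)*((y*1)+(1*x)))) -> (0*((0+z)*((y*1)+(1*x))))
Apply SIMPLIFY at root (target: (0*((0+z)*((y*1)+(1*x))))): (0*((0+z)*((y*1)+(1*x)))) -> 0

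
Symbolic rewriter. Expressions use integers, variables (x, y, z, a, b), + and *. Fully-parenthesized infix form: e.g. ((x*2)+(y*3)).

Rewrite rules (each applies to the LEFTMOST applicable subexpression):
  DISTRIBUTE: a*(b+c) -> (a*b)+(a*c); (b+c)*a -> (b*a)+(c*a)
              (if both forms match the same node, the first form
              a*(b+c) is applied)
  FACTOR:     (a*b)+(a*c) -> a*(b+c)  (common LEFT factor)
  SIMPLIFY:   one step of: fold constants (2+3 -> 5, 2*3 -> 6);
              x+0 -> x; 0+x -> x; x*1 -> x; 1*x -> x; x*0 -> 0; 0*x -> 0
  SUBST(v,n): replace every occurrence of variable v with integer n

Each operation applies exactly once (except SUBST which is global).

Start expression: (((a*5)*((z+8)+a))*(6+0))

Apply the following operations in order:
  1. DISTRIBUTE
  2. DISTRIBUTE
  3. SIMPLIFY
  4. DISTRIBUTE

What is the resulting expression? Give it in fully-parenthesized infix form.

Start: (((a*5)*((z+8)+a))*(6+0))
Apply DISTRIBUTE at root (target: (((a*5)*((z+8)+a))*(6+0))): (((a*5)*((z+8)+a))*(6+0)) -> ((((a*5)*((z+8)+a))*6)+(((a*5)*((z+8)+a))*0))
Apply DISTRIBUTE at LL (target: ((a*5)*((z+8)+a))): ((((a*5)*((z+8)+a))*6)+(((a*5)*((z+8)+a))*0)) -> (((((a*5)*(z+8))+((a*5)*a))*6)+(((a*5)*((z+8)+a))*0))
Apply SIMPLIFY at R (target: (((a*5)*((z+8)+a))*0)): (((((a*5)*(z+8))+((a*5)*a))*6)+(((a*5)*((z+8)+a))*0)) -> (((((a*5)*(z+8))+((a*5)*a))*6)+0)
Apply DISTRIBUTE at L (target: ((((a*5)*(z+8))+((a*5)*a))*6)): (((((a*5)*(z+8))+((a*5)*a))*6)+0) -> (((((a*5)*(z+8))*6)+(((a*5)*a)*6))+0)

Answer: (((((a*5)*(z+8))*6)+(((a*5)*a)*6))+0)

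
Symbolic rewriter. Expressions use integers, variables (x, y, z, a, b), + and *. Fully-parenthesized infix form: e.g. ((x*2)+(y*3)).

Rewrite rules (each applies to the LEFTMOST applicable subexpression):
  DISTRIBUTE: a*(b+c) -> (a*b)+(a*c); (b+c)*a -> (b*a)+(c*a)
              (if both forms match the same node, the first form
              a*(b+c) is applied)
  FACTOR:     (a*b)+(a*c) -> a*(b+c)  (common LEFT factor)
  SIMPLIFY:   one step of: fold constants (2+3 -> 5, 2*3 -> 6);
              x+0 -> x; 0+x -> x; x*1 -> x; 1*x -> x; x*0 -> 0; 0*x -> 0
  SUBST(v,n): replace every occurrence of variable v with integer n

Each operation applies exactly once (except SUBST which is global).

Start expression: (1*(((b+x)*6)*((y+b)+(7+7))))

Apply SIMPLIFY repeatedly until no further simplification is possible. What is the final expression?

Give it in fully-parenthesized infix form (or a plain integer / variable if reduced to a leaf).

Start: (1*(((b+x)*6)*((y+b)+(7+7))))
Step 1: at root: (1*(((b+x)*6)*((y+b)+(7+7)))) -> (((b+x)*6)*((y+b)+(7+7))); overall: (1*(((b+x)*6)*((y+b)+(7+7)))) -> (((b+x)*6)*((y+b)+(7+7)))
Step 2: at RR: (7+7) -> 14; overall: (((b+x)*6)*((y+b)+(7+7))) -> (((b+x)*6)*((y+b)+14))
Fixed point: (((b+x)*6)*((y+b)+14))

Answer: (((b+x)*6)*((y+b)+14))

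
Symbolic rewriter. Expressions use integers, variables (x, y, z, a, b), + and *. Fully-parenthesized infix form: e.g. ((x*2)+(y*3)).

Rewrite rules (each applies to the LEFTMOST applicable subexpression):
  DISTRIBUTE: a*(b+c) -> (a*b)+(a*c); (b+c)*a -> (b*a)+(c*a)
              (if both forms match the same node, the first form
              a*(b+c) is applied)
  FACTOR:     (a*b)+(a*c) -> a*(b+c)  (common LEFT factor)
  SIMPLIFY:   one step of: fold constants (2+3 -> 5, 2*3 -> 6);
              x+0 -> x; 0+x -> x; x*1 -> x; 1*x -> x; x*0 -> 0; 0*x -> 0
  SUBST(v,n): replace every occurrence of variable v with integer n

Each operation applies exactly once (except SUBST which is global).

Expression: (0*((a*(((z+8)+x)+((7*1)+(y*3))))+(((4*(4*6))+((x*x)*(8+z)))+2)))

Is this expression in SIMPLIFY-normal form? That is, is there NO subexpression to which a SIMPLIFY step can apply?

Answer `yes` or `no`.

Answer: no

Derivation:
Expression: (0*((a*(((z+8)+x)+((7*1)+(y*3))))+(((4*(4*6))+((x*x)*(8+z)))+2)))
Scanning for simplifiable subexpressions (pre-order)...
  at root: (0*((a*(((z+8)+x)+((7*1)+(y*3))))+(((4*(4*6))+((x*x)*(8+z)))+2))) (SIMPLIFIABLE)
  at R: ((a*(((z+8)+x)+((7*1)+(y*3))))+(((4*(4*6))+((x*x)*(8+z)))+2)) (not simplifiable)
  at RL: (a*(((z+8)+x)+((7*1)+(y*3)))) (not simplifiable)
  at RLR: (((z+8)+x)+((7*1)+(y*3))) (not simplifiable)
  at RLRL: ((z+8)+x) (not simplifiable)
  at RLRLL: (z+8) (not simplifiable)
  at RLRR: ((7*1)+(y*3)) (not simplifiable)
  at RLRRL: (7*1) (SIMPLIFIABLE)
  at RLRRR: (y*3) (not simplifiable)
  at RR: (((4*(4*6))+((x*x)*(8+z)))+2) (not simplifiable)
  at RRL: ((4*(4*6))+((x*x)*(8+z))) (not simplifiable)
  at RRLL: (4*(4*6)) (not simplifiable)
  at RRLLR: (4*6) (SIMPLIFIABLE)
  at RRLR: ((x*x)*(8+z)) (not simplifiable)
  at RRLRL: (x*x) (not simplifiable)
  at RRLRR: (8+z) (not simplifiable)
Found simplifiable subexpr at path root: (0*((a*(((z+8)+x)+((7*1)+(y*3))))+(((4*(4*6))+((x*x)*(8+z)))+2)))
One SIMPLIFY step would give: 0
-> NOT in normal form.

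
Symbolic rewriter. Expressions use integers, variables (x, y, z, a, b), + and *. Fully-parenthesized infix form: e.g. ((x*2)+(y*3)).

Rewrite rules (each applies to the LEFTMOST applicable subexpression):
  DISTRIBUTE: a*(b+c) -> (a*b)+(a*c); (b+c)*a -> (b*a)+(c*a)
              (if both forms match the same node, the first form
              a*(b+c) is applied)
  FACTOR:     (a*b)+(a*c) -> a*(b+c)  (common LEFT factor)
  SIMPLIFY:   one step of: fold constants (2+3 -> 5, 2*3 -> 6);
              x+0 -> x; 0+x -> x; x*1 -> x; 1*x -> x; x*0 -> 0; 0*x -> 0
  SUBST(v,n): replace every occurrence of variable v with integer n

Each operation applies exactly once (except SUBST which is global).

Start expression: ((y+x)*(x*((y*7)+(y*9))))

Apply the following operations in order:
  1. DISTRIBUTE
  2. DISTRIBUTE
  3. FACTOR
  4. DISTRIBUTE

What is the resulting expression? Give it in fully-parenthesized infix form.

Answer: ((y*((x*(y*7))+(x*(y*9))))+(x*(x*((y*7)+(y*9)))))

Derivation:
Start: ((y+x)*(x*((y*7)+(y*9))))
Apply DISTRIBUTE at root (target: ((y+x)*(x*((y*7)+(y*9))))): ((y+x)*(x*((y*7)+(y*9)))) -> ((y*(x*((y*7)+(y*9))))+(x*(x*((y*7)+(y*9)))))
Apply DISTRIBUTE at LR (target: (x*((y*7)+(y*9)))): ((y*(x*((y*7)+(y*9))))+(x*(x*((y*7)+(y*9))))) -> ((y*((x*(y*7))+(x*(y*9))))+(x*(x*((y*7)+(y*9)))))
Apply FACTOR at LR (target: ((x*(y*7))+(x*(y*9)))): ((y*((x*(y*7))+(x*(y*9))))+(x*(x*((y*7)+(y*9))))) -> ((y*(x*((y*7)+(y*9))))+(x*(x*((y*7)+(y*9)))))
Apply DISTRIBUTE at LR (target: (x*((y*7)+(y*9)))): ((y*(x*((y*7)+(y*9))))+(x*(x*((y*7)+(y*9))))) -> ((y*((x*(y*7))+(x*(y*9))))+(x*(x*((y*7)+(y*9)))))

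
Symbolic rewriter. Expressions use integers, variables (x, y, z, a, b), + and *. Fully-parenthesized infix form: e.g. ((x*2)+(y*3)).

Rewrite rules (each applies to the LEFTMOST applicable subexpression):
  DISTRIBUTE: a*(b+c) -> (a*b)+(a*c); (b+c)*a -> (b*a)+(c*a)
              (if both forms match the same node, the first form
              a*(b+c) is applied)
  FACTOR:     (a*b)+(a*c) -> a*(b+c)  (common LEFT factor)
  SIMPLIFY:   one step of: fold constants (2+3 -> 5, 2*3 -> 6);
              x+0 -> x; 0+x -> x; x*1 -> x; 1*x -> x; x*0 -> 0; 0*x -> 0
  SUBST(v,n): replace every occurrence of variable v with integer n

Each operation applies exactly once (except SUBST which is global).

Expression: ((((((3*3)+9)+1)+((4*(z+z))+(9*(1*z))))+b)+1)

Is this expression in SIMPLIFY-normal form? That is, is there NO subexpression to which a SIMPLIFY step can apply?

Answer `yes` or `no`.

Expression: ((((((3*3)+9)+1)+((4*(z+z))+(9*(1*z))))+b)+1)
Scanning for simplifiable subexpressions (pre-order)...
  at root: ((((((3*3)+9)+1)+((4*(z+z))+(9*(1*z))))+b)+1) (not simplifiable)
  at L: (((((3*3)+9)+1)+((4*(z+z))+(9*(1*z))))+b) (not simplifiable)
  at LL: ((((3*3)+9)+1)+((4*(z+z))+(9*(1*z)))) (not simplifiable)
  at LLL: (((3*3)+9)+1) (not simplifiable)
  at LLLL: ((3*3)+9) (not simplifiable)
  at LLLLL: (3*3) (SIMPLIFIABLE)
  at LLR: ((4*(z+z))+(9*(1*z))) (not simplifiable)
  at LLRL: (4*(z+z)) (not simplifiable)
  at LLRLR: (z+z) (not simplifiable)
  at LLRR: (9*(1*z)) (not simplifiable)
  at LLRRR: (1*z) (SIMPLIFIABLE)
Found simplifiable subexpr at path LLLLL: (3*3)
One SIMPLIFY step would give: (((((9+9)+1)+((4*(z+z))+(9*(1*z))))+b)+1)
-> NOT in normal form.

Answer: no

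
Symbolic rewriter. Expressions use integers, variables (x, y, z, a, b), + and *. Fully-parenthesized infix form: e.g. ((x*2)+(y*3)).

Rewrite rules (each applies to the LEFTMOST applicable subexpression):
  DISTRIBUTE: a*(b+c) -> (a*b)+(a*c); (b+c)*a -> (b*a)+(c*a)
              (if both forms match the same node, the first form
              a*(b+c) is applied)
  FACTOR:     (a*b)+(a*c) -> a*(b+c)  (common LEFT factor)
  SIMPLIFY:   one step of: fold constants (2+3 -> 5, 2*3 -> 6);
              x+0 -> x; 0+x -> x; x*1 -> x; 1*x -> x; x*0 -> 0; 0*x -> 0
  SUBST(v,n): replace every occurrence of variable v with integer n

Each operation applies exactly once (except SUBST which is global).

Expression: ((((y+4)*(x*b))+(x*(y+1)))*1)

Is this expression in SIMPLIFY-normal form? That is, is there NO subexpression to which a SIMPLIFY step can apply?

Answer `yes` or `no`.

Expression: ((((y+4)*(x*b))+(x*(y+1)))*1)
Scanning for simplifiable subexpressions (pre-order)...
  at root: ((((y+4)*(x*b))+(x*(y+1)))*1) (SIMPLIFIABLE)
  at L: (((y+4)*(x*b))+(x*(y+1))) (not simplifiable)
  at LL: ((y+4)*(x*b)) (not simplifiable)
  at LLL: (y+4) (not simplifiable)
  at LLR: (x*b) (not simplifiable)
  at LR: (x*(y+1)) (not simplifiable)
  at LRR: (y+1) (not simplifiable)
Found simplifiable subexpr at path root: ((((y+4)*(x*b))+(x*(y+1)))*1)
One SIMPLIFY step would give: (((y+4)*(x*b))+(x*(y+1)))
-> NOT in normal form.

Answer: no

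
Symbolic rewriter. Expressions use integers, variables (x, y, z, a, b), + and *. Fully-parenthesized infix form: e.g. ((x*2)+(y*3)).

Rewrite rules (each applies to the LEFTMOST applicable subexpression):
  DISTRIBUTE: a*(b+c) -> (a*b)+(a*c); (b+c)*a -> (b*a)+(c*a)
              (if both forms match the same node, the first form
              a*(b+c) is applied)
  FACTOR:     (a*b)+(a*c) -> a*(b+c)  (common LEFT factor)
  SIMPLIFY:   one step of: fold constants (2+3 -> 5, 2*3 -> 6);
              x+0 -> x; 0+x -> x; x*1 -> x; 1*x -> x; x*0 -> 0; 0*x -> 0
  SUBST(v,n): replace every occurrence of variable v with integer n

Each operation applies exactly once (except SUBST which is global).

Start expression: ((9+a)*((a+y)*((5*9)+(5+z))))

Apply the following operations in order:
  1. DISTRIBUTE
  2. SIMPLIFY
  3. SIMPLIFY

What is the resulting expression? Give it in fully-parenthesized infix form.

Start: ((9+a)*((a+y)*((5*9)+(5+z))))
Apply DISTRIBUTE at root (target: ((9+a)*((a+y)*((5*9)+(5+z))))): ((9+a)*((a+y)*((5*9)+(5+z)))) -> ((9*((a+y)*((5*9)+(5+z))))+(a*((a+y)*((5*9)+(5+z)))))
Apply SIMPLIFY at LRRL (target: (5*9)): ((9*((a+y)*((5*9)+(5+z))))+(a*((a+y)*((5*9)+(5+z))))) -> ((9*((a+y)*(45+(5+z))))+(a*((a+y)*((5*9)+(5+z)))))
Apply SIMPLIFY at RRRL (target: (5*9)): ((9*((a+y)*(45+(5+z))))+(a*((a+y)*((5*9)+(5+z))))) -> ((9*((a+y)*(45+(5+z))))+(a*((a+y)*(45+(5+z)))))

Answer: ((9*((a+y)*(45+(5+z))))+(a*((a+y)*(45+(5+z)))))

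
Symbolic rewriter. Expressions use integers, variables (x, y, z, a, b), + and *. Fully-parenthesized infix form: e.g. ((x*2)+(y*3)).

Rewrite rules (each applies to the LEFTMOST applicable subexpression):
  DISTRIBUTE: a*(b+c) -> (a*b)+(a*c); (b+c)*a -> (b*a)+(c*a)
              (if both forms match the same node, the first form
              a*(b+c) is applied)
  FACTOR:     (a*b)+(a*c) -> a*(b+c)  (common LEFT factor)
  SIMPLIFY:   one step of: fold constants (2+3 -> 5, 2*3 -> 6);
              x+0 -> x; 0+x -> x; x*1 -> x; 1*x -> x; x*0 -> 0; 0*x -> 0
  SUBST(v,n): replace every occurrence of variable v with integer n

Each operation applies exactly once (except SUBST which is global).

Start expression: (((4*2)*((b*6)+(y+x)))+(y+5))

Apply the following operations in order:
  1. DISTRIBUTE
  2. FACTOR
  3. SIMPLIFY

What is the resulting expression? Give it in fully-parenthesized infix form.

Start: (((4*2)*((b*6)+(y+x)))+(y+5))
Apply DISTRIBUTE at L (target: ((4*2)*((b*6)+(y+x)))): (((4*2)*((b*6)+(y+x)))+(y+5)) -> ((((4*2)*(b*6))+((4*2)*(y+x)))+(y+5))
Apply FACTOR at L (target: (((4*2)*(b*6))+((4*2)*(y+x)))): ((((4*2)*(b*6))+((4*2)*(y+x)))+(y+5)) -> (((4*2)*((b*6)+(y+x)))+(y+5))
Apply SIMPLIFY at LL (target: (4*2)): (((4*2)*((b*6)+(y+x)))+(y+5)) -> ((8*((b*6)+(y+x)))+(y+5))

Answer: ((8*((b*6)+(y+x)))+(y+5))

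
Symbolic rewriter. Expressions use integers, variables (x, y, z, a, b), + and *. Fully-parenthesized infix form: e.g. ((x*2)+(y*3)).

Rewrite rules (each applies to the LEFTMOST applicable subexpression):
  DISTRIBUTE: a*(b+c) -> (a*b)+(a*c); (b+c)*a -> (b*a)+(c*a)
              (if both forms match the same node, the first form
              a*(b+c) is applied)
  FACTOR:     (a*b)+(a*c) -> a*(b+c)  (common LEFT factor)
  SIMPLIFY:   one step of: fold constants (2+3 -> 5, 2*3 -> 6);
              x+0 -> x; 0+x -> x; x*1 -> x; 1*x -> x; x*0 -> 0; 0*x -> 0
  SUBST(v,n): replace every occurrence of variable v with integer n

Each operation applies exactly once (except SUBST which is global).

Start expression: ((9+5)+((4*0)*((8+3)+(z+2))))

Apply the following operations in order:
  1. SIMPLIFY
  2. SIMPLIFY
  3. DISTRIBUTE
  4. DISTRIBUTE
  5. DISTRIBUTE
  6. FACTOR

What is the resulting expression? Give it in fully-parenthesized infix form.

Answer: (14+((0*(8+3))+((0*z)+(0*2))))

Derivation:
Start: ((9+5)+((4*0)*((8+3)+(z+2))))
Apply SIMPLIFY at L (target: (9+5)): ((9+5)+((4*0)*((8+3)+(z+2)))) -> (14+((4*0)*((8+3)+(z+2))))
Apply SIMPLIFY at RL (target: (4*0)): (14+((4*0)*((8+3)+(z+2)))) -> (14+(0*((8+3)+(z+2))))
Apply DISTRIBUTE at R (target: (0*((8+3)+(z+2)))): (14+(0*((8+3)+(z+2)))) -> (14+((0*(8+3))+(0*(z+2))))
Apply DISTRIBUTE at RL (target: (0*(8+3))): (14+((0*(8+3))+(0*(z+2)))) -> (14+(((0*8)+(0*3))+(0*(z+2))))
Apply DISTRIBUTE at RR (target: (0*(z+2))): (14+(((0*8)+(0*3))+(0*(z+2)))) -> (14+(((0*8)+(0*3))+((0*z)+(0*2))))
Apply FACTOR at RL (target: ((0*8)+(0*3))): (14+(((0*8)+(0*3))+((0*z)+(0*2)))) -> (14+((0*(8+3))+((0*z)+(0*2))))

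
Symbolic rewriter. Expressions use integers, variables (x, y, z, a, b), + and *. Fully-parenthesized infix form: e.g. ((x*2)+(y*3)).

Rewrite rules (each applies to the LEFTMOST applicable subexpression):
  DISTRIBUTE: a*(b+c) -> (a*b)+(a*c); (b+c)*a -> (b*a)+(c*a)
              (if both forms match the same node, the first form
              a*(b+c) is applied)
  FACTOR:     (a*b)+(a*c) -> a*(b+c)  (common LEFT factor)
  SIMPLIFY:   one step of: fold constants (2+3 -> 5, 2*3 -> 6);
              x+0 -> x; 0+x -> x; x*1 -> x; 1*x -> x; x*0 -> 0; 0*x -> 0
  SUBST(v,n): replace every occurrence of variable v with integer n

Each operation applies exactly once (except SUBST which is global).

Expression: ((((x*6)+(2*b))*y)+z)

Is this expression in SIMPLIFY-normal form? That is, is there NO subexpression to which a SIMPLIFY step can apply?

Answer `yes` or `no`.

Answer: yes

Derivation:
Expression: ((((x*6)+(2*b))*y)+z)
Scanning for simplifiable subexpressions (pre-order)...
  at root: ((((x*6)+(2*b))*y)+z) (not simplifiable)
  at L: (((x*6)+(2*b))*y) (not simplifiable)
  at LL: ((x*6)+(2*b)) (not simplifiable)
  at LLL: (x*6) (not simplifiable)
  at LLR: (2*b) (not simplifiable)
Result: no simplifiable subexpression found -> normal form.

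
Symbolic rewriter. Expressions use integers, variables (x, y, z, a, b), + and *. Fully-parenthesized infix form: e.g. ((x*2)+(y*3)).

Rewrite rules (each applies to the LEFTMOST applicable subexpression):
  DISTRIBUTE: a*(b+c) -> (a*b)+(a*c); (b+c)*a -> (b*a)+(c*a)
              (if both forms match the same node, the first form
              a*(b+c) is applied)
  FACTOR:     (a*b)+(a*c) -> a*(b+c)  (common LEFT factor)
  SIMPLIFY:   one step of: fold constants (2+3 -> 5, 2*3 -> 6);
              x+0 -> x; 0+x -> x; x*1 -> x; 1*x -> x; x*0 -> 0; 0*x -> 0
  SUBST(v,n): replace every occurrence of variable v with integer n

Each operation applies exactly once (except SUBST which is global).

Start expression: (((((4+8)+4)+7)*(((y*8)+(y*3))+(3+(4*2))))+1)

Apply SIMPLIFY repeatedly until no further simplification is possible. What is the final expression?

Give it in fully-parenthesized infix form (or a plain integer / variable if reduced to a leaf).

Start: (((((4+8)+4)+7)*(((y*8)+(y*3))+(3+(4*2))))+1)
Step 1: at LLLL: (4+8) -> 12; overall: (((((4+8)+4)+7)*(((y*8)+(y*3))+(3+(4*2))))+1) -> ((((12+4)+7)*(((y*8)+(y*3))+(3+(4*2))))+1)
Step 2: at LLL: (12+4) -> 16; overall: ((((12+4)+7)*(((y*8)+(y*3))+(3+(4*2))))+1) -> (((16+7)*(((y*8)+(y*3))+(3+(4*2))))+1)
Step 3: at LL: (16+7) -> 23; overall: (((16+7)*(((y*8)+(y*3))+(3+(4*2))))+1) -> ((23*(((y*8)+(y*3))+(3+(4*2))))+1)
Step 4: at LRRR: (4*2) -> 8; overall: ((23*(((y*8)+(y*3))+(3+(4*2))))+1) -> ((23*(((y*8)+(y*3))+(3+8)))+1)
Step 5: at LRR: (3+8) -> 11; overall: ((23*(((y*8)+(y*3))+(3+8)))+1) -> ((23*(((y*8)+(y*3))+11))+1)
Fixed point: ((23*(((y*8)+(y*3))+11))+1)

Answer: ((23*(((y*8)+(y*3))+11))+1)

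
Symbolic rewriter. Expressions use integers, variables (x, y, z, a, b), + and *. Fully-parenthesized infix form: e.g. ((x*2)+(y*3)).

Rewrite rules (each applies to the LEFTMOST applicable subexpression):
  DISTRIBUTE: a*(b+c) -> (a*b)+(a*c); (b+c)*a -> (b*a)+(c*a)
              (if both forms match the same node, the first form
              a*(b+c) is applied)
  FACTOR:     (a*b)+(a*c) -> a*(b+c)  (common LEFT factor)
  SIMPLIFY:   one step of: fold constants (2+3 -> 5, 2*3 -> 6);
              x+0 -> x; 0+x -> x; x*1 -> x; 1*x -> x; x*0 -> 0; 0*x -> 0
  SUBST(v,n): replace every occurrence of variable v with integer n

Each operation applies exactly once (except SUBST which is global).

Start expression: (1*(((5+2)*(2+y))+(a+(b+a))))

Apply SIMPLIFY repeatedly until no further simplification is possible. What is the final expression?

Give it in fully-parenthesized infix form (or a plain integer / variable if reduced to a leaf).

Start: (1*(((5+2)*(2+y))+(a+(b+a))))
Step 1: at root: (1*(((5+2)*(2+y))+(a+(b+a)))) -> (((5+2)*(2+y))+(a+(b+a))); overall: (1*(((5+2)*(2+y))+(a+(b+a)))) -> (((5+2)*(2+y))+(a+(b+a)))
Step 2: at LL: (5+2) -> 7; overall: (((5+2)*(2+y))+(a+(b+a))) -> ((7*(2+y))+(a+(b+a)))
Fixed point: ((7*(2+y))+(a+(b+a)))

Answer: ((7*(2+y))+(a+(b+a)))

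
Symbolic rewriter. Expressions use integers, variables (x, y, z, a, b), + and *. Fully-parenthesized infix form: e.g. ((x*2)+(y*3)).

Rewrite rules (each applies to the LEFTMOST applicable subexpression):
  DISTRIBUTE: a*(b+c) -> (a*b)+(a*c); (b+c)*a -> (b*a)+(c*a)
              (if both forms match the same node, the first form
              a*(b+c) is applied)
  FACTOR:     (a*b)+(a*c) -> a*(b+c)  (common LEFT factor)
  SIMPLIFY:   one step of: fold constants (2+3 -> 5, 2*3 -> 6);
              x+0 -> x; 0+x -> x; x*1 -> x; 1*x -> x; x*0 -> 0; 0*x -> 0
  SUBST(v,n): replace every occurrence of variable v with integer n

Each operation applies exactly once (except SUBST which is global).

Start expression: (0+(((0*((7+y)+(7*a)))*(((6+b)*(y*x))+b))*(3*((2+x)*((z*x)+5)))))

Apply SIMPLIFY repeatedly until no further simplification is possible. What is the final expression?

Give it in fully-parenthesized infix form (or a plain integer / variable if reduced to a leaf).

Start: (0+(((0*((7+y)+(7*a)))*(((6+b)*(y*x))+b))*(3*((2+x)*((z*x)+5)))))
Step 1: at root: (0+(((0*((7+y)+(7*a)))*(((6+b)*(y*x))+b))*(3*((2+x)*((z*x)+5))))) -> (((0*((7+y)+(7*a)))*(((6+b)*(y*x))+b))*(3*((2+x)*((z*x)+5)))); overall: (0+(((0*((7+y)+(7*a)))*(((6+b)*(y*x))+b))*(3*((2+x)*((z*x)+5))))) -> (((0*((7+y)+(7*a)))*(((6+b)*(y*x))+b))*(3*((2+x)*((z*x)+5))))
Step 2: at LL: (0*((7+y)+(7*a))) -> 0; overall: (((0*((7+y)+(7*a)))*(((6+b)*(y*x))+b))*(3*((2+x)*((z*x)+5)))) -> ((0*(((6+b)*(y*x))+b))*(3*((2+x)*((z*x)+5))))
Step 3: at L: (0*(((6+b)*(y*x))+b)) -> 0; overall: ((0*(((6+b)*(y*x))+b))*(3*((2+x)*((z*x)+5)))) -> (0*(3*((2+x)*((z*x)+5))))
Step 4: at root: (0*(3*((2+x)*((z*x)+5)))) -> 0; overall: (0*(3*((2+x)*((z*x)+5)))) -> 0
Fixed point: 0

Answer: 0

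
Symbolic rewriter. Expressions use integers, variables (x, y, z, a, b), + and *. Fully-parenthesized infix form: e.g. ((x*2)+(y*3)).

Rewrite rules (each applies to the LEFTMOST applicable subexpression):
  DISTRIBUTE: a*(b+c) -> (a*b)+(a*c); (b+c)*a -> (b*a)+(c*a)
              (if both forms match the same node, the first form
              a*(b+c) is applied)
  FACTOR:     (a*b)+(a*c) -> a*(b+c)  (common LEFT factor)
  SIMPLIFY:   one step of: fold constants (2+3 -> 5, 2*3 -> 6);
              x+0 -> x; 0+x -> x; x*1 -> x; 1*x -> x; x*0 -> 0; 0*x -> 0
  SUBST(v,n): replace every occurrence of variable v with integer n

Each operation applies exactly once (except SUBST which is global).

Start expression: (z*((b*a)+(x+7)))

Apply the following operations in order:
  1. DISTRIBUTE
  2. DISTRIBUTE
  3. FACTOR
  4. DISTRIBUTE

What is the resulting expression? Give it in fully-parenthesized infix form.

Start: (z*((b*a)+(x+7)))
Apply DISTRIBUTE at root (target: (z*((b*a)+(x+7)))): (z*((b*a)+(x+7))) -> ((z*(b*a))+(z*(x+7)))
Apply DISTRIBUTE at R (target: (z*(x+7))): ((z*(b*a))+(z*(x+7))) -> ((z*(b*a))+((z*x)+(z*7)))
Apply FACTOR at R (target: ((z*x)+(z*7))): ((z*(b*a))+((z*x)+(z*7))) -> ((z*(b*a))+(z*(x+7)))
Apply DISTRIBUTE at R (target: (z*(x+7))): ((z*(b*a))+(z*(x+7))) -> ((z*(b*a))+((z*x)+(z*7)))

Answer: ((z*(b*a))+((z*x)+(z*7)))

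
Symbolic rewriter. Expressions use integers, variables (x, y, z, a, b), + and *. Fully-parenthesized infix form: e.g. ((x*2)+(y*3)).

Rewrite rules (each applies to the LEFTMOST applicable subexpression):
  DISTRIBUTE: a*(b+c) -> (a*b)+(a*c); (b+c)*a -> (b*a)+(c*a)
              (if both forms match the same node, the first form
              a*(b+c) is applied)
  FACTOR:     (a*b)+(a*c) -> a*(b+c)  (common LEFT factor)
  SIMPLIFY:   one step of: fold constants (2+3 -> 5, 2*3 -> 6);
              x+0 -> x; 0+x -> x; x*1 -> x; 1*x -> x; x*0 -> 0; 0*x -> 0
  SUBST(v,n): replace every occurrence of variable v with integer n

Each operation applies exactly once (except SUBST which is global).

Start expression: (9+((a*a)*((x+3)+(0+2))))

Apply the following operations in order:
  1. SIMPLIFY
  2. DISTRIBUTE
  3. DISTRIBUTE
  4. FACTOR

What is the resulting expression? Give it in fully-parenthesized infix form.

Answer: (9+(((a*a)*(x+3))+((a*a)*2)))

Derivation:
Start: (9+((a*a)*((x+3)+(0+2))))
Apply SIMPLIFY at RRR (target: (0+2)): (9+((a*a)*((x+3)+(0+2)))) -> (9+((a*a)*((x+3)+2)))
Apply DISTRIBUTE at R (target: ((a*a)*((x+3)+2))): (9+((a*a)*((x+3)+2))) -> (9+(((a*a)*(x+3))+((a*a)*2)))
Apply DISTRIBUTE at RL (target: ((a*a)*(x+3))): (9+(((a*a)*(x+3))+((a*a)*2))) -> (9+((((a*a)*x)+((a*a)*3))+((a*a)*2)))
Apply FACTOR at RL (target: (((a*a)*x)+((a*a)*3))): (9+((((a*a)*x)+((a*a)*3))+((a*a)*2))) -> (9+(((a*a)*(x+3))+((a*a)*2)))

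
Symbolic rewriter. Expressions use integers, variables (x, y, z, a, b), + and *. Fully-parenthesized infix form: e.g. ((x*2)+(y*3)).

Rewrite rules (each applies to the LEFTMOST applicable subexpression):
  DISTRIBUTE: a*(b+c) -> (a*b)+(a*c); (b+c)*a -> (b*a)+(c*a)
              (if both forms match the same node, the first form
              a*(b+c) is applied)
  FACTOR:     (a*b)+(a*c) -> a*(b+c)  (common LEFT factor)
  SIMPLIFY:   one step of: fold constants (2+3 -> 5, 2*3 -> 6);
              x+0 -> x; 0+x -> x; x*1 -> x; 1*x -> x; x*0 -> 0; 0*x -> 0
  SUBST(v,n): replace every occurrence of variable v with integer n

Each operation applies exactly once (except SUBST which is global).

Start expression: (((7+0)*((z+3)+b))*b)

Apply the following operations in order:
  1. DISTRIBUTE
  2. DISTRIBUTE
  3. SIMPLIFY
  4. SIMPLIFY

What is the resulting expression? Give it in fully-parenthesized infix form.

Answer: (((7*(z+3))*b)+((7*b)*b))

Derivation:
Start: (((7+0)*((z+3)+b))*b)
Apply DISTRIBUTE at L (target: ((7+0)*((z+3)+b))): (((7+0)*((z+3)+b))*b) -> ((((7+0)*(z+3))+((7+0)*b))*b)
Apply DISTRIBUTE at root (target: ((((7+0)*(z+3))+((7+0)*b))*b)): ((((7+0)*(z+3))+((7+0)*b))*b) -> ((((7+0)*(z+3))*b)+(((7+0)*b)*b))
Apply SIMPLIFY at LLL (target: (7+0)): ((((7+0)*(z+3))*b)+(((7+0)*b)*b)) -> (((7*(z+3))*b)+(((7+0)*b)*b))
Apply SIMPLIFY at RLL (target: (7+0)): (((7*(z+3))*b)+(((7+0)*b)*b)) -> (((7*(z+3))*b)+((7*b)*b))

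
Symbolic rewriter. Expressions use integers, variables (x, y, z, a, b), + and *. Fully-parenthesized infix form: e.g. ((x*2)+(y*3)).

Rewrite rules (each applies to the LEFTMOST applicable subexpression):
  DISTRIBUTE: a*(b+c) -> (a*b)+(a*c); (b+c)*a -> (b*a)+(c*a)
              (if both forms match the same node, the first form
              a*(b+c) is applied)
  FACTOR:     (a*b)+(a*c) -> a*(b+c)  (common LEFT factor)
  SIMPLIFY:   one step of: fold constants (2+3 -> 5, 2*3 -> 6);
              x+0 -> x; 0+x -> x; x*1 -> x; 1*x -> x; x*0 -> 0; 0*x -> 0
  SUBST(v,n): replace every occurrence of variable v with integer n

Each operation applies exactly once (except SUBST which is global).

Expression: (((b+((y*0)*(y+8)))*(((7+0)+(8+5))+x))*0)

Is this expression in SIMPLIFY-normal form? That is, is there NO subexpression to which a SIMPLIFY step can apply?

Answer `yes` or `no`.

Expression: (((b+((y*0)*(y+8)))*(((7+0)+(8+5))+x))*0)
Scanning for simplifiable subexpressions (pre-order)...
  at root: (((b+((y*0)*(y+8)))*(((7+0)+(8+5))+x))*0) (SIMPLIFIABLE)
  at L: ((b+((y*0)*(y+8)))*(((7+0)+(8+5))+x)) (not simplifiable)
  at LL: (b+((y*0)*(y+8))) (not simplifiable)
  at LLR: ((y*0)*(y+8)) (not simplifiable)
  at LLRL: (y*0) (SIMPLIFIABLE)
  at LLRR: (y+8) (not simplifiable)
  at LR: (((7+0)+(8+5))+x) (not simplifiable)
  at LRL: ((7+0)+(8+5)) (not simplifiable)
  at LRLL: (7+0) (SIMPLIFIABLE)
  at LRLR: (8+5) (SIMPLIFIABLE)
Found simplifiable subexpr at path root: (((b+((y*0)*(y+8)))*(((7+0)+(8+5))+x))*0)
One SIMPLIFY step would give: 0
-> NOT in normal form.

Answer: no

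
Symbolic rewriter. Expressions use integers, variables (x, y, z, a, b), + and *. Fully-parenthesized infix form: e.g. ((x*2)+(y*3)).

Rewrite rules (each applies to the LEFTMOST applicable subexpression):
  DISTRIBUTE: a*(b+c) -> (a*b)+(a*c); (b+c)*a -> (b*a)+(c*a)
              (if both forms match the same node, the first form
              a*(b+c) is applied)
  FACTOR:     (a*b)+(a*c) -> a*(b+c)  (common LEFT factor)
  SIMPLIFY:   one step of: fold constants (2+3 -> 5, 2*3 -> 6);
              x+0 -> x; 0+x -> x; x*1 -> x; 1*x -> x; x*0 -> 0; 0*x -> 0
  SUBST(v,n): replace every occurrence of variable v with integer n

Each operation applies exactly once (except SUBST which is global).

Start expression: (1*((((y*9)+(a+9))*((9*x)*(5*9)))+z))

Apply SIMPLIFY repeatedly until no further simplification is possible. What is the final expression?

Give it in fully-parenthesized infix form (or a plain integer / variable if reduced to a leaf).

Start: (1*((((y*9)+(a+9))*((9*x)*(5*9)))+z))
Step 1: at root: (1*((((y*9)+(a+9))*((9*x)*(5*9)))+z)) -> ((((y*9)+(a+9))*((9*x)*(5*9)))+z); overall: (1*((((y*9)+(a+9))*((9*x)*(5*9)))+z)) -> ((((y*9)+(a+9))*((9*x)*(5*9)))+z)
Step 2: at LRR: (5*9) -> 45; overall: ((((y*9)+(a+9))*((9*x)*(5*9)))+z) -> ((((y*9)+(a+9))*((9*x)*45))+z)
Fixed point: ((((y*9)+(a+9))*((9*x)*45))+z)

Answer: ((((y*9)+(a+9))*((9*x)*45))+z)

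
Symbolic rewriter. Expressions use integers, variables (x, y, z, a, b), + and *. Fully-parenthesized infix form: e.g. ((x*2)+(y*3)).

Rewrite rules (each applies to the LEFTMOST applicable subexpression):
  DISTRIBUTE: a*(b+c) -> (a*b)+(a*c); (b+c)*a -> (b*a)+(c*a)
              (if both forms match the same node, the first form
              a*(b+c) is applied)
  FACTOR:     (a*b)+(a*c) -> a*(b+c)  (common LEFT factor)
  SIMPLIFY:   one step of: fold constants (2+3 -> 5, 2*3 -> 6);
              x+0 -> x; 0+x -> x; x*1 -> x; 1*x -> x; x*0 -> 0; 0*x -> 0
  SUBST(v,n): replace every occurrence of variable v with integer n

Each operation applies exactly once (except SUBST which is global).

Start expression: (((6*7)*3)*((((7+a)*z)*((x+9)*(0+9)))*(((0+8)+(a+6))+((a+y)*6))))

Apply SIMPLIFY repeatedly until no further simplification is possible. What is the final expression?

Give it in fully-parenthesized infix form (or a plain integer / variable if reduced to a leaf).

Answer: (126*((((7+a)*z)*((x+9)*9))*((8+(a+6))+((a+y)*6))))

Derivation:
Start: (((6*7)*3)*((((7+a)*z)*((x+9)*(0+9)))*(((0+8)+(a+6))+((a+y)*6))))
Step 1: at LL: (6*7) -> 42; overall: (((6*7)*3)*((((7+a)*z)*((x+9)*(0+9)))*(((0+8)+(a+6))+((a+y)*6)))) -> ((42*3)*((((7+a)*z)*((x+9)*(0+9)))*(((0+8)+(a+6))+((a+y)*6))))
Step 2: at L: (42*3) -> 126; overall: ((42*3)*((((7+a)*z)*((x+9)*(0+9)))*(((0+8)+(a+6))+((a+y)*6)))) -> (126*((((7+a)*z)*((x+9)*(0+9)))*(((0+8)+(a+6))+((a+y)*6))))
Step 3: at RLRR: (0+9) -> 9; overall: (126*((((7+a)*z)*((x+9)*(0+9)))*(((0+8)+(a+6))+((a+y)*6)))) -> (126*((((7+a)*z)*((x+9)*9))*(((0+8)+(a+6))+((a+y)*6))))
Step 4: at RRLL: (0+8) -> 8; overall: (126*((((7+a)*z)*((x+9)*9))*(((0+8)+(a+6))+((a+y)*6)))) -> (126*((((7+a)*z)*((x+9)*9))*((8+(a+6))+((a+y)*6))))
Fixed point: (126*((((7+a)*z)*((x+9)*9))*((8+(a+6))+((a+y)*6))))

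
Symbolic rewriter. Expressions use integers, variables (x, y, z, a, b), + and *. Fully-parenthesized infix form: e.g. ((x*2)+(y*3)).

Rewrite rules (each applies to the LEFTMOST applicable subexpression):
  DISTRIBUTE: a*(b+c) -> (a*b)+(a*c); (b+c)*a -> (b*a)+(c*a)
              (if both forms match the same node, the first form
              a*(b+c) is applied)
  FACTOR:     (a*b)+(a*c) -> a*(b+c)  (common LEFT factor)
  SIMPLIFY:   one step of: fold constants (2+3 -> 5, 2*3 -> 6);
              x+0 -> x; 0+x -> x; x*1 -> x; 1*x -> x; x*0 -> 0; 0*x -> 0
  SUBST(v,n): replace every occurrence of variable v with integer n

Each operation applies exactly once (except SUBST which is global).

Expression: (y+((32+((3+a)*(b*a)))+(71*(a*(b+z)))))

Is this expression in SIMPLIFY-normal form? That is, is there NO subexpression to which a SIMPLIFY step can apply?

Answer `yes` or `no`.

Answer: yes

Derivation:
Expression: (y+((32+((3+a)*(b*a)))+(71*(a*(b+z)))))
Scanning for simplifiable subexpressions (pre-order)...
  at root: (y+((32+((3+a)*(b*a)))+(71*(a*(b+z))))) (not simplifiable)
  at R: ((32+((3+a)*(b*a)))+(71*(a*(b+z)))) (not simplifiable)
  at RL: (32+((3+a)*(b*a))) (not simplifiable)
  at RLR: ((3+a)*(b*a)) (not simplifiable)
  at RLRL: (3+a) (not simplifiable)
  at RLRR: (b*a) (not simplifiable)
  at RR: (71*(a*(b+z))) (not simplifiable)
  at RRR: (a*(b+z)) (not simplifiable)
  at RRRR: (b+z) (not simplifiable)
Result: no simplifiable subexpression found -> normal form.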